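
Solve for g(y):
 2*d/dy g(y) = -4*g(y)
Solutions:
 g(y) = C1*exp(-2*y)


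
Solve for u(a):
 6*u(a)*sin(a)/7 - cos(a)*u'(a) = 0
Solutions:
 u(a) = C1/cos(a)^(6/7)


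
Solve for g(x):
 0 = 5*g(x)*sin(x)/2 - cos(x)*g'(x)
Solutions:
 g(x) = C1/cos(x)^(5/2)


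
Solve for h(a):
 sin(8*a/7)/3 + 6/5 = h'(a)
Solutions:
 h(a) = C1 + 6*a/5 - 7*cos(8*a/7)/24


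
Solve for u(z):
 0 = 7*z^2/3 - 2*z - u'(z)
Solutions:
 u(z) = C1 + 7*z^3/9 - z^2


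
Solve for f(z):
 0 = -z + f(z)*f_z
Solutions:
 f(z) = -sqrt(C1 + z^2)
 f(z) = sqrt(C1 + z^2)


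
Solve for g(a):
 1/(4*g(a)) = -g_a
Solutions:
 g(a) = -sqrt(C1 - 2*a)/2
 g(a) = sqrt(C1 - 2*a)/2


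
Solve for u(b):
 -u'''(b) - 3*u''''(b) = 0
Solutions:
 u(b) = C1 + C2*b + C3*b^2 + C4*exp(-b/3)


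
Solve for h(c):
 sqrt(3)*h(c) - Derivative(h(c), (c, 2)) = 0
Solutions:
 h(c) = C1*exp(-3^(1/4)*c) + C2*exp(3^(1/4)*c)


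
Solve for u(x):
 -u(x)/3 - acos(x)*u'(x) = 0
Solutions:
 u(x) = C1*exp(-Integral(1/acos(x), x)/3)


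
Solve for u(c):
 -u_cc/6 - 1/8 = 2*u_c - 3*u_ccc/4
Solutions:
 u(c) = C1 + C2*exp(c*(1 - sqrt(217))/9) + C3*exp(c*(1 + sqrt(217))/9) - c/16


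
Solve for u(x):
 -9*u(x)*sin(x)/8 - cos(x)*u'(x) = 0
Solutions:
 u(x) = C1*cos(x)^(9/8)


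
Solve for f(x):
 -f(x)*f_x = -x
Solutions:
 f(x) = -sqrt(C1 + x^2)
 f(x) = sqrt(C1 + x^2)


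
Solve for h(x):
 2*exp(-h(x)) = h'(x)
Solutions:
 h(x) = log(C1 + 2*x)


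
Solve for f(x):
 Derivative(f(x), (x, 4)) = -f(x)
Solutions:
 f(x) = (C1*sin(sqrt(2)*x/2) + C2*cos(sqrt(2)*x/2))*exp(-sqrt(2)*x/2) + (C3*sin(sqrt(2)*x/2) + C4*cos(sqrt(2)*x/2))*exp(sqrt(2)*x/2)


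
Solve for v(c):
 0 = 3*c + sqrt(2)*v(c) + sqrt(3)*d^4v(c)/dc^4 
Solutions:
 v(c) = -3*sqrt(2)*c/2 + (C1*sin(2^(5/8)*3^(7/8)*c/6) + C2*cos(2^(5/8)*3^(7/8)*c/6))*exp(-2^(5/8)*3^(7/8)*c/6) + (C3*sin(2^(5/8)*3^(7/8)*c/6) + C4*cos(2^(5/8)*3^(7/8)*c/6))*exp(2^(5/8)*3^(7/8)*c/6)


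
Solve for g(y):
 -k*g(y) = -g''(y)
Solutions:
 g(y) = C1*exp(-sqrt(k)*y) + C2*exp(sqrt(k)*y)


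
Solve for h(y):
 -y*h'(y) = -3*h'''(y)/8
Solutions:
 h(y) = C1 + Integral(C2*airyai(2*3^(2/3)*y/3) + C3*airybi(2*3^(2/3)*y/3), y)


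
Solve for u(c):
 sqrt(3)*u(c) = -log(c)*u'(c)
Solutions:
 u(c) = C1*exp(-sqrt(3)*li(c))


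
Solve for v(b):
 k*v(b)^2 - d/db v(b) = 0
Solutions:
 v(b) = -1/(C1 + b*k)


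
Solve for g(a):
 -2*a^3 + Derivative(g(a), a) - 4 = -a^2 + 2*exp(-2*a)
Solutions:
 g(a) = C1 + a^4/2 - a^3/3 + 4*a - exp(-2*a)


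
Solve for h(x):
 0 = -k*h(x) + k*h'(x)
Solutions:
 h(x) = C1*exp(x)


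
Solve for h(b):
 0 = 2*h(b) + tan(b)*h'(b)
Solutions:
 h(b) = C1/sin(b)^2


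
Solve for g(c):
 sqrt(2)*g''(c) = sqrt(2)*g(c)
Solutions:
 g(c) = C1*exp(-c) + C2*exp(c)


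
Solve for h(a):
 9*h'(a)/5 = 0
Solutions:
 h(a) = C1


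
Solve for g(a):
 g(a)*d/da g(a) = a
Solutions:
 g(a) = -sqrt(C1 + a^2)
 g(a) = sqrt(C1 + a^2)


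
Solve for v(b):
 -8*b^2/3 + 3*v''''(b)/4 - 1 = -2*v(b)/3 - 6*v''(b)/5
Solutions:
 v(b) = 4*b^2 + (C1*sin(2^(3/4)*sqrt(3)*b*cos(atan(sqrt(14)/6)/2)/3) + C2*cos(2^(3/4)*sqrt(3)*b*cos(atan(sqrt(14)/6)/2)/3))*exp(-2^(3/4)*sqrt(3)*b*sin(atan(sqrt(14)/6)/2)/3) + (C3*sin(2^(3/4)*sqrt(3)*b*cos(atan(sqrt(14)/6)/2)/3) + C4*cos(2^(3/4)*sqrt(3)*b*cos(atan(sqrt(14)/6)/2)/3))*exp(2^(3/4)*sqrt(3)*b*sin(atan(sqrt(14)/6)/2)/3) - 129/10


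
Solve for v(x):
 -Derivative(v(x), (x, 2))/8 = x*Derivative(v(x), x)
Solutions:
 v(x) = C1 + C2*erf(2*x)


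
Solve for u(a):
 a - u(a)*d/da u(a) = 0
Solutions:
 u(a) = -sqrt(C1 + a^2)
 u(a) = sqrt(C1 + a^2)


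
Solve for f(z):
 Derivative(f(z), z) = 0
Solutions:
 f(z) = C1


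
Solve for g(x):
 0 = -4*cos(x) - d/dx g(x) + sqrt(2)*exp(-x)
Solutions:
 g(x) = C1 - 4*sin(x) - sqrt(2)*exp(-x)


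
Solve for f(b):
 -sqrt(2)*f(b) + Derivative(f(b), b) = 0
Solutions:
 f(b) = C1*exp(sqrt(2)*b)


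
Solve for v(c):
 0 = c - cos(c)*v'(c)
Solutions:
 v(c) = C1 + Integral(c/cos(c), c)


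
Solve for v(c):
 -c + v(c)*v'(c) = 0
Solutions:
 v(c) = -sqrt(C1 + c^2)
 v(c) = sqrt(C1 + c^2)


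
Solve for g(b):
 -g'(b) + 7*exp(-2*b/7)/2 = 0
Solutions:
 g(b) = C1 - 49*exp(-2*b/7)/4


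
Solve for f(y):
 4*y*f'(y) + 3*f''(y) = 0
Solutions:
 f(y) = C1 + C2*erf(sqrt(6)*y/3)


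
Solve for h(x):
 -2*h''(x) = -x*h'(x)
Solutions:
 h(x) = C1 + C2*erfi(x/2)


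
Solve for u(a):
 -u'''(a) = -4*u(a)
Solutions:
 u(a) = C3*exp(2^(2/3)*a) + (C1*sin(2^(2/3)*sqrt(3)*a/2) + C2*cos(2^(2/3)*sqrt(3)*a/2))*exp(-2^(2/3)*a/2)


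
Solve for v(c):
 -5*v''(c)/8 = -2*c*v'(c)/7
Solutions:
 v(c) = C1 + C2*erfi(2*sqrt(70)*c/35)


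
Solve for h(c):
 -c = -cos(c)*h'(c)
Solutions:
 h(c) = C1 + Integral(c/cos(c), c)


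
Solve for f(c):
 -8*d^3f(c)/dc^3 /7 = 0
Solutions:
 f(c) = C1 + C2*c + C3*c^2


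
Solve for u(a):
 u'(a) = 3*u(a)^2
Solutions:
 u(a) = -1/(C1 + 3*a)


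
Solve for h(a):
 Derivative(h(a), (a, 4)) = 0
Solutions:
 h(a) = C1 + C2*a + C3*a^2 + C4*a^3


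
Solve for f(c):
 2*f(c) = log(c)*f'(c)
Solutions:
 f(c) = C1*exp(2*li(c))


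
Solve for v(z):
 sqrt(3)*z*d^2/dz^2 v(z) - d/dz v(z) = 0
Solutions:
 v(z) = C1 + C2*z^(sqrt(3)/3 + 1)


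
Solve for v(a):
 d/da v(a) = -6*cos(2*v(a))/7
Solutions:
 6*a/7 - log(sin(2*v(a)) - 1)/4 + log(sin(2*v(a)) + 1)/4 = C1


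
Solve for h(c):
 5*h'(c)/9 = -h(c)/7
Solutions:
 h(c) = C1*exp(-9*c/35)


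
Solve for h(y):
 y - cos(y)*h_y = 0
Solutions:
 h(y) = C1 + Integral(y/cos(y), y)


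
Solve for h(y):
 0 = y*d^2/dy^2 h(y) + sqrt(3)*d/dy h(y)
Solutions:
 h(y) = C1 + C2*y^(1 - sqrt(3))


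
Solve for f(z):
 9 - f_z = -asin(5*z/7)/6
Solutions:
 f(z) = C1 + z*asin(5*z/7)/6 + 9*z + sqrt(49 - 25*z^2)/30


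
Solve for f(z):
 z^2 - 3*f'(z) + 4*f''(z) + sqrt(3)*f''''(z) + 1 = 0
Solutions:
 f(z) = C1 + C2*exp(z*(-2^(2/3)*3^(1/6)*(27 + sqrt(256*sqrt(3) + 729))^(1/3) + 8*6^(1/3)/(27 + sqrt(256*sqrt(3) + 729))^(1/3))/12)*sin(z*(8*2^(1/3)*3^(5/6)/(27 + sqrt(256*sqrt(3) + 729))^(1/3) + 6^(2/3)*(27 + sqrt(256*sqrt(3) + 729))^(1/3))/12) + C3*exp(z*(-2^(2/3)*3^(1/6)*(27 + sqrt(256*sqrt(3) + 729))^(1/3) + 8*6^(1/3)/(27 + sqrt(256*sqrt(3) + 729))^(1/3))/12)*cos(z*(8*2^(1/3)*3^(5/6)/(27 + sqrt(256*sqrt(3) + 729))^(1/3) + 6^(2/3)*(27 + sqrt(256*sqrt(3) + 729))^(1/3))/12) + C4*exp(-z*(-2^(2/3)*3^(1/6)*(27 + sqrt(256*sqrt(3) + 729))^(1/3) + 8*6^(1/3)/(27 + sqrt(256*sqrt(3) + 729))^(1/3))/6) + z^3/9 + 4*z^2/9 + 41*z/27


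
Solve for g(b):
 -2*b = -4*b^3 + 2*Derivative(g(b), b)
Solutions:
 g(b) = C1 + b^4/2 - b^2/2


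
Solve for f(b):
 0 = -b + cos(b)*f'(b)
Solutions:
 f(b) = C1 + Integral(b/cos(b), b)


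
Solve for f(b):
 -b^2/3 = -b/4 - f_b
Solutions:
 f(b) = C1 + b^3/9 - b^2/8


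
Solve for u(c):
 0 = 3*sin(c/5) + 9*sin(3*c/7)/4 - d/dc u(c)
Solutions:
 u(c) = C1 - 15*cos(c/5) - 21*cos(3*c/7)/4


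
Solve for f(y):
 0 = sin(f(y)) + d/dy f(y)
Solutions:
 f(y) = -acos((-C1 - exp(2*y))/(C1 - exp(2*y))) + 2*pi
 f(y) = acos((-C1 - exp(2*y))/(C1 - exp(2*y)))


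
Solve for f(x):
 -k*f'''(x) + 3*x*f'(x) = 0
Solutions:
 f(x) = C1 + Integral(C2*airyai(3^(1/3)*x*(1/k)^(1/3)) + C3*airybi(3^(1/3)*x*(1/k)^(1/3)), x)


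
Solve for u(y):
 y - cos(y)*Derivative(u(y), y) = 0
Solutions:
 u(y) = C1 + Integral(y/cos(y), y)


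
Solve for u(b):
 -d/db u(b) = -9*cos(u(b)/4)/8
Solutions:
 -9*b/8 - 2*log(sin(u(b)/4) - 1) + 2*log(sin(u(b)/4) + 1) = C1


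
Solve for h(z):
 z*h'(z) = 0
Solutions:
 h(z) = C1


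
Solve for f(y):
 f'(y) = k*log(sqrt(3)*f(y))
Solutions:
 Integral(1/(2*log(_y) + log(3)), (_y, f(y))) = C1 + k*y/2


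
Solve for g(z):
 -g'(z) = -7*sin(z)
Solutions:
 g(z) = C1 - 7*cos(z)


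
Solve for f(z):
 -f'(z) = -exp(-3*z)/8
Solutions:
 f(z) = C1 - exp(-3*z)/24


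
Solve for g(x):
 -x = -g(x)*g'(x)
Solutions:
 g(x) = -sqrt(C1 + x^2)
 g(x) = sqrt(C1 + x^2)


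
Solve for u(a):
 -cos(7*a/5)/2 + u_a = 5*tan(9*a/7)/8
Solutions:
 u(a) = C1 - 35*log(cos(9*a/7))/72 + 5*sin(7*a/5)/14


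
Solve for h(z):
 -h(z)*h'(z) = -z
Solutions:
 h(z) = -sqrt(C1 + z^2)
 h(z) = sqrt(C1 + z^2)


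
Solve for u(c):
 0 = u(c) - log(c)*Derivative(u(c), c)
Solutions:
 u(c) = C1*exp(li(c))


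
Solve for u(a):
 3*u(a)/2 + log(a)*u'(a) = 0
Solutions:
 u(a) = C1*exp(-3*li(a)/2)


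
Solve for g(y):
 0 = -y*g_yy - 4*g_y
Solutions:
 g(y) = C1 + C2/y^3


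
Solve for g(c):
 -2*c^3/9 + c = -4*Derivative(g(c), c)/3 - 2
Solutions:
 g(c) = C1 + c^4/24 - 3*c^2/8 - 3*c/2


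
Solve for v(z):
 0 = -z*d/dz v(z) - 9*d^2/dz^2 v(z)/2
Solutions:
 v(z) = C1 + C2*erf(z/3)


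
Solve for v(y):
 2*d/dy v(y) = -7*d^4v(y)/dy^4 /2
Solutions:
 v(y) = C1 + C4*exp(-14^(2/3)*y/7) + (C2*sin(14^(2/3)*sqrt(3)*y/14) + C3*cos(14^(2/3)*sqrt(3)*y/14))*exp(14^(2/3)*y/14)


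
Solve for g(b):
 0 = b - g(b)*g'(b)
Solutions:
 g(b) = -sqrt(C1 + b^2)
 g(b) = sqrt(C1 + b^2)


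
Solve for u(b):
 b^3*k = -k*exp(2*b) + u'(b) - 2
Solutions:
 u(b) = C1 + b^4*k/4 + 2*b + k*exp(2*b)/2


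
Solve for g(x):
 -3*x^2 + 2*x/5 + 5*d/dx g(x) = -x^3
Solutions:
 g(x) = C1 - x^4/20 + x^3/5 - x^2/25


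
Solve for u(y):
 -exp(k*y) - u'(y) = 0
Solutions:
 u(y) = C1 - exp(k*y)/k


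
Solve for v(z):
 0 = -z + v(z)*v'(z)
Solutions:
 v(z) = -sqrt(C1 + z^2)
 v(z) = sqrt(C1 + z^2)


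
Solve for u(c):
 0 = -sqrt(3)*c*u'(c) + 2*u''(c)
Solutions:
 u(c) = C1 + C2*erfi(3^(1/4)*c/2)


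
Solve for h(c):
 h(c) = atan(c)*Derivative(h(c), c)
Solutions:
 h(c) = C1*exp(Integral(1/atan(c), c))


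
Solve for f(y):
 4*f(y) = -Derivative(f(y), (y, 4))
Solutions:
 f(y) = (C1*sin(y) + C2*cos(y))*exp(-y) + (C3*sin(y) + C4*cos(y))*exp(y)


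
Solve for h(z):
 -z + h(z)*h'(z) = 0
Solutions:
 h(z) = -sqrt(C1 + z^2)
 h(z) = sqrt(C1 + z^2)


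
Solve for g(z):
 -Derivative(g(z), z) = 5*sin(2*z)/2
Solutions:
 g(z) = C1 + 5*cos(2*z)/4


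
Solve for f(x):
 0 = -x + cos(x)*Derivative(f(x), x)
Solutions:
 f(x) = C1 + Integral(x/cos(x), x)


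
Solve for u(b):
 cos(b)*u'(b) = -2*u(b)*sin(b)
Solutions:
 u(b) = C1*cos(b)^2


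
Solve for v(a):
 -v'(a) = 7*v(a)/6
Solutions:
 v(a) = C1*exp(-7*a/6)


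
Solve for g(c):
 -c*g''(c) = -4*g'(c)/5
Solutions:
 g(c) = C1 + C2*c^(9/5)


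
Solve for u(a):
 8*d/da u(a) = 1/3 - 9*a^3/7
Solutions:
 u(a) = C1 - 9*a^4/224 + a/24


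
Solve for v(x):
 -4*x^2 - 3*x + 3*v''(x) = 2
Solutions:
 v(x) = C1 + C2*x + x^4/9 + x^3/6 + x^2/3


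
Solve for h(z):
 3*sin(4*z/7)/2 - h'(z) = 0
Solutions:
 h(z) = C1 - 21*cos(4*z/7)/8


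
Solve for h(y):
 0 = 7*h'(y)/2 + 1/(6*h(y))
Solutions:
 h(y) = -sqrt(C1 - 42*y)/21
 h(y) = sqrt(C1 - 42*y)/21


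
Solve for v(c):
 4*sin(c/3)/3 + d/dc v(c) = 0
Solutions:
 v(c) = C1 + 4*cos(c/3)


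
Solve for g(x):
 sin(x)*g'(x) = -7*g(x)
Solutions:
 g(x) = C1*sqrt(cos(x) + 1)*(cos(x)^3 + 3*cos(x)^2 + 3*cos(x) + 1)/(sqrt(cos(x) - 1)*(cos(x)^3 - 3*cos(x)^2 + 3*cos(x) - 1))


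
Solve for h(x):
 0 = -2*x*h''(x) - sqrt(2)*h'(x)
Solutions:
 h(x) = C1 + C2*x^(1 - sqrt(2)/2)


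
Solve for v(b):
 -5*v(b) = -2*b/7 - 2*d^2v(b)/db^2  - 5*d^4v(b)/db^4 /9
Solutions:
 v(b) = C1*exp(-sqrt(15)*b*sqrt(-3 + sqrt(34))/5) + C2*exp(sqrt(15)*b*sqrt(-3 + sqrt(34))/5) + C3*sin(sqrt(15)*b*sqrt(3 + sqrt(34))/5) + C4*cos(sqrt(15)*b*sqrt(3 + sqrt(34))/5) + 2*b/35


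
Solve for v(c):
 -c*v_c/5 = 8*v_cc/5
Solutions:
 v(c) = C1 + C2*erf(c/4)


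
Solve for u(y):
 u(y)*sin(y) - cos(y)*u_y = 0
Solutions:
 u(y) = C1/cos(y)


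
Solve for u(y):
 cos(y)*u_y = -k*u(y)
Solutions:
 u(y) = C1*exp(k*(log(sin(y) - 1) - log(sin(y) + 1))/2)


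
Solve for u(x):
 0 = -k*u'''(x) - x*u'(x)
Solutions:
 u(x) = C1 + Integral(C2*airyai(x*(-1/k)^(1/3)) + C3*airybi(x*(-1/k)^(1/3)), x)


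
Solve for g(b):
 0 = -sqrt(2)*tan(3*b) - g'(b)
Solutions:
 g(b) = C1 + sqrt(2)*log(cos(3*b))/3


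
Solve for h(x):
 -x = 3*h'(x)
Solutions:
 h(x) = C1 - x^2/6


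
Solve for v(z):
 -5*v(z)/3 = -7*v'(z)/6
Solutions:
 v(z) = C1*exp(10*z/7)


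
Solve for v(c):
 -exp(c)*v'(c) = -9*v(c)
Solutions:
 v(c) = C1*exp(-9*exp(-c))


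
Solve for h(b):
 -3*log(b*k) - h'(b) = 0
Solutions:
 h(b) = C1 - 3*b*log(b*k) + 3*b


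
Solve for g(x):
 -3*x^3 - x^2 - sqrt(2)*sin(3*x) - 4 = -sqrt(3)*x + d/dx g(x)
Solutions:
 g(x) = C1 - 3*x^4/4 - x^3/3 + sqrt(3)*x^2/2 - 4*x + sqrt(2)*cos(3*x)/3


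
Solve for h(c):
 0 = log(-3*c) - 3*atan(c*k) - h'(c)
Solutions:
 h(c) = C1 + c*log(-c) - c + c*log(3) - 3*Piecewise((c*atan(c*k) - log(c^2*k^2 + 1)/(2*k), Ne(k, 0)), (0, True))


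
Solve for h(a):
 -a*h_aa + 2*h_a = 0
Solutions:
 h(a) = C1 + C2*a^3


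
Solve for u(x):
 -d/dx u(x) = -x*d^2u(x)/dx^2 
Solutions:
 u(x) = C1 + C2*x^2


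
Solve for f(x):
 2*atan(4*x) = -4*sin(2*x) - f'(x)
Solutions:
 f(x) = C1 - 2*x*atan(4*x) + log(16*x^2 + 1)/4 + 2*cos(2*x)


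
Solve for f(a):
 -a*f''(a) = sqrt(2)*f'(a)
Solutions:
 f(a) = C1 + C2*a^(1 - sqrt(2))


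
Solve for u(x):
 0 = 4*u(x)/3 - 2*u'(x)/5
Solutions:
 u(x) = C1*exp(10*x/3)


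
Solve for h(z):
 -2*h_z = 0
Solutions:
 h(z) = C1


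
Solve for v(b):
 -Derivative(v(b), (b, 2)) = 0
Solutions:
 v(b) = C1 + C2*b


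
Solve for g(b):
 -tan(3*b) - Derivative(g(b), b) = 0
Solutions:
 g(b) = C1 + log(cos(3*b))/3


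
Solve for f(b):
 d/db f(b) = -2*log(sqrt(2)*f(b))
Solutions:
 Integral(1/(2*log(_y) + log(2)), (_y, f(b))) = C1 - b


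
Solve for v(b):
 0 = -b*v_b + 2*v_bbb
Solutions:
 v(b) = C1 + Integral(C2*airyai(2^(2/3)*b/2) + C3*airybi(2^(2/3)*b/2), b)


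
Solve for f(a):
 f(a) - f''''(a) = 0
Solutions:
 f(a) = C1*exp(-a) + C2*exp(a) + C3*sin(a) + C4*cos(a)


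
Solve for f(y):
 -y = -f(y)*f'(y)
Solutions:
 f(y) = -sqrt(C1 + y^2)
 f(y) = sqrt(C1 + y^2)


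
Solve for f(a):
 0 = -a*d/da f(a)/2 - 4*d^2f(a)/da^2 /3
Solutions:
 f(a) = C1 + C2*erf(sqrt(3)*a/4)


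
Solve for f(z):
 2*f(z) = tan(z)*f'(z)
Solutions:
 f(z) = C1*sin(z)^2


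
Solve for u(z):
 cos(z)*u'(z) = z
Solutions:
 u(z) = C1 + Integral(z/cos(z), z)


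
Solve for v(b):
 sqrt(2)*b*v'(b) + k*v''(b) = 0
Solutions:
 v(b) = C1 + C2*sqrt(k)*erf(2^(3/4)*b*sqrt(1/k)/2)


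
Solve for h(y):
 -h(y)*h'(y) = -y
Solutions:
 h(y) = -sqrt(C1 + y^2)
 h(y) = sqrt(C1 + y^2)


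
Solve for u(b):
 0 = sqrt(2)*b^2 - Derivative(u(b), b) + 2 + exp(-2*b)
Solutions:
 u(b) = C1 + sqrt(2)*b^3/3 + 2*b - exp(-2*b)/2


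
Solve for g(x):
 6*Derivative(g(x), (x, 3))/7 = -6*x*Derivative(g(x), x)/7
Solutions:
 g(x) = C1 + Integral(C2*airyai(-x) + C3*airybi(-x), x)


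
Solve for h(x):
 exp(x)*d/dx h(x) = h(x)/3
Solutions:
 h(x) = C1*exp(-exp(-x)/3)


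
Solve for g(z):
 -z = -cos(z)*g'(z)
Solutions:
 g(z) = C1 + Integral(z/cos(z), z)


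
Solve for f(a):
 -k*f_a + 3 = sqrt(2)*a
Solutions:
 f(a) = C1 - sqrt(2)*a^2/(2*k) + 3*a/k


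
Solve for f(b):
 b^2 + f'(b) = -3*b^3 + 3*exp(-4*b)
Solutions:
 f(b) = C1 - 3*b^4/4 - b^3/3 - 3*exp(-4*b)/4


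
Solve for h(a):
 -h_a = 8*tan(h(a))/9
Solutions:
 h(a) = pi - asin(C1*exp(-8*a/9))
 h(a) = asin(C1*exp(-8*a/9))


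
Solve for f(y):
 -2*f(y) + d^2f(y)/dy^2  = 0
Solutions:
 f(y) = C1*exp(-sqrt(2)*y) + C2*exp(sqrt(2)*y)


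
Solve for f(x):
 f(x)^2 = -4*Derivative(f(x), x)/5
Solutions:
 f(x) = 4/(C1 + 5*x)


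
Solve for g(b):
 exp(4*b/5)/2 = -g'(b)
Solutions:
 g(b) = C1 - 5*exp(4*b/5)/8


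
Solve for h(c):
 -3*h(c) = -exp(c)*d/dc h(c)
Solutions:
 h(c) = C1*exp(-3*exp(-c))


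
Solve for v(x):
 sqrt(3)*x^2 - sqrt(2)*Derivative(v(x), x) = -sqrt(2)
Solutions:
 v(x) = C1 + sqrt(6)*x^3/6 + x


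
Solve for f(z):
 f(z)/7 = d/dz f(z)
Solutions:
 f(z) = C1*exp(z/7)


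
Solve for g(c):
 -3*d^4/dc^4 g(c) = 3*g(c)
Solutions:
 g(c) = (C1*sin(sqrt(2)*c/2) + C2*cos(sqrt(2)*c/2))*exp(-sqrt(2)*c/2) + (C3*sin(sqrt(2)*c/2) + C4*cos(sqrt(2)*c/2))*exp(sqrt(2)*c/2)


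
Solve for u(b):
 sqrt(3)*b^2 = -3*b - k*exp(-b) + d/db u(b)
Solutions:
 u(b) = C1 + sqrt(3)*b^3/3 + 3*b^2/2 - k*exp(-b)


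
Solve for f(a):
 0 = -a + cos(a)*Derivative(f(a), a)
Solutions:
 f(a) = C1 + Integral(a/cos(a), a)


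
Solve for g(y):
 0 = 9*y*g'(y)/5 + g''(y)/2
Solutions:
 g(y) = C1 + C2*erf(3*sqrt(5)*y/5)


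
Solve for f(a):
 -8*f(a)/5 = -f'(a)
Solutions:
 f(a) = C1*exp(8*a/5)


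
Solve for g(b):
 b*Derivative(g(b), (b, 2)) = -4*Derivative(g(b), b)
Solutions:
 g(b) = C1 + C2/b^3


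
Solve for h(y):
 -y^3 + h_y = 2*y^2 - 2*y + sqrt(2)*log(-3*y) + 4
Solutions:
 h(y) = C1 + y^4/4 + 2*y^3/3 - y^2 + sqrt(2)*y*log(-y) + y*(-sqrt(2) + sqrt(2)*log(3) + 4)


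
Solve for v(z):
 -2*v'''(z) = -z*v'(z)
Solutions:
 v(z) = C1 + Integral(C2*airyai(2^(2/3)*z/2) + C3*airybi(2^(2/3)*z/2), z)


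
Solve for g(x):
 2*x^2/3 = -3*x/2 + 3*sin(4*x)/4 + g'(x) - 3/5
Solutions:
 g(x) = C1 + 2*x^3/9 + 3*x^2/4 + 3*x/5 + 3*cos(4*x)/16


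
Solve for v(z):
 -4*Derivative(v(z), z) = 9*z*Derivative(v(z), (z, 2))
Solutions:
 v(z) = C1 + C2*z^(5/9)


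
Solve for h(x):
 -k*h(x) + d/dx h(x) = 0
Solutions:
 h(x) = C1*exp(k*x)


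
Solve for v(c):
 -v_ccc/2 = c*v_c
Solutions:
 v(c) = C1 + Integral(C2*airyai(-2^(1/3)*c) + C3*airybi(-2^(1/3)*c), c)


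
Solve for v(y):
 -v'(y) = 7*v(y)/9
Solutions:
 v(y) = C1*exp(-7*y/9)


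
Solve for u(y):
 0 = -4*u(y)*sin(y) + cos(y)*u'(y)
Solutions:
 u(y) = C1/cos(y)^4


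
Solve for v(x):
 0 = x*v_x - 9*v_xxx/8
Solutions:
 v(x) = C1 + Integral(C2*airyai(2*3^(1/3)*x/3) + C3*airybi(2*3^(1/3)*x/3), x)


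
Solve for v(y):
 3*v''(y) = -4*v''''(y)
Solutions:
 v(y) = C1 + C2*y + C3*sin(sqrt(3)*y/2) + C4*cos(sqrt(3)*y/2)


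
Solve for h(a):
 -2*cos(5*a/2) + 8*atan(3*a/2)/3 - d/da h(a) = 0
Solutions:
 h(a) = C1 + 8*a*atan(3*a/2)/3 - 8*log(9*a^2 + 4)/9 - 4*sin(5*a/2)/5


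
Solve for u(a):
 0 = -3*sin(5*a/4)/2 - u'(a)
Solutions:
 u(a) = C1 + 6*cos(5*a/4)/5


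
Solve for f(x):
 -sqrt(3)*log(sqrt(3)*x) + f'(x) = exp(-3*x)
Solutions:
 f(x) = C1 + sqrt(3)*x*log(x) + sqrt(3)*x*(-1 + log(3)/2) - exp(-3*x)/3


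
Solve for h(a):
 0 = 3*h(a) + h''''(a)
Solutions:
 h(a) = (C1*sin(sqrt(2)*3^(1/4)*a/2) + C2*cos(sqrt(2)*3^(1/4)*a/2))*exp(-sqrt(2)*3^(1/4)*a/2) + (C3*sin(sqrt(2)*3^(1/4)*a/2) + C4*cos(sqrt(2)*3^(1/4)*a/2))*exp(sqrt(2)*3^(1/4)*a/2)


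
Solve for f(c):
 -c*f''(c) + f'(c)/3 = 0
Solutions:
 f(c) = C1 + C2*c^(4/3)


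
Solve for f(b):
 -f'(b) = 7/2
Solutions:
 f(b) = C1 - 7*b/2


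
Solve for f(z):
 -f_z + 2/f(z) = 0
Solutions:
 f(z) = -sqrt(C1 + 4*z)
 f(z) = sqrt(C1 + 4*z)


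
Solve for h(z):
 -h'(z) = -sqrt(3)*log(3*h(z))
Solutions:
 -sqrt(3)*Integral(1/(log(_y) + log(3)), (_y, h(z)))/3 = C1 - z


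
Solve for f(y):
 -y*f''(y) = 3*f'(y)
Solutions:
 f(y) = C1 + C2/y^2


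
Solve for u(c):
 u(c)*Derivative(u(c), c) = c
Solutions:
 u(c) = -sqrt(C1 + c^2)
 u(c) = sqrt(C1 + c^2)


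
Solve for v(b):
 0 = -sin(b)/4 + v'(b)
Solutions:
 v(b) = C1 - cos(b)/4


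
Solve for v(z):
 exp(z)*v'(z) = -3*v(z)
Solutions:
 v(z) = C1*exp(3*exp(-z))


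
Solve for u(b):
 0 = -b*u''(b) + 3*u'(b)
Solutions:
 u(b) = C1 + C2*b^4


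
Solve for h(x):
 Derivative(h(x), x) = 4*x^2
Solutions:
 h(x) = C1 + 4*x^3/3


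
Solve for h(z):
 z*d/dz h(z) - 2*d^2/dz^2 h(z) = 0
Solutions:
 h(z) = C1 + C2*erfi(z/2)


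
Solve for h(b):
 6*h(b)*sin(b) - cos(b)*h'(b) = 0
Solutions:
 h(b) = C1/cos(b)^6


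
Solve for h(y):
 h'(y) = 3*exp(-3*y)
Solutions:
 h(y) = C1 - exp(-3*y)


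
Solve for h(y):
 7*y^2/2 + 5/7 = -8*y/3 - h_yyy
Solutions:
 h(y) = C1 + C2*y + C3*y^2 - 7*y^5/120 - y^4/9 - 5*y^3/42


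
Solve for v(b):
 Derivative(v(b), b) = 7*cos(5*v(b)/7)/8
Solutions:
 -7*b/8 - 7*log(sin(5*v(b)/7) - 1)/10 + 7*log(sin(5*v(b)/7) + 1)/10 = C1


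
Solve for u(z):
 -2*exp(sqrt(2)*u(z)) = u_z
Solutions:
 u(z) = sqrt(2)*(2*log(1/(C1 + 2*z)) - log(2))/4


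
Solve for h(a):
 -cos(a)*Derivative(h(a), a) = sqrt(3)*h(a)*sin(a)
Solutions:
 h(a) = C1*cos(a)^(sqrt(3))


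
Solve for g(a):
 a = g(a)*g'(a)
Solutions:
 g(a) = -sqrt(C1 + a^2)
 g(a) = sqrt(C1 + a^2)


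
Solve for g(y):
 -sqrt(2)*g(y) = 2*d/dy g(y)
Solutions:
 g(y) = C1*exp(-sqrt(2)*y/2)


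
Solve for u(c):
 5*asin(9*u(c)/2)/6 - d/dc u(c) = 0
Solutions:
 Integral(1/asin(9*_y/2), (_y, u(c))) = C1 + 5*c/6


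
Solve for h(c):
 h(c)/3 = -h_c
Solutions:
 h(c) = C1*exp(-c/3)


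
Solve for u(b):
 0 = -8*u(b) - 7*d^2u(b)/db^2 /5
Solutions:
 u(b) = C1*sin(2*sqrt(70)*b/7) + C2*cos(2*sqrt(70)*b/7)


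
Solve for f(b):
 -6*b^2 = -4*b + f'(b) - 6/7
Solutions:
 f(b) = C1 - 2*b^3 + 2*b^2 + 6*b/7


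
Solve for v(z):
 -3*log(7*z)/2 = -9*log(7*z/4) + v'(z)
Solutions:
 v(z) = C1 + 15*z*log(z)/2 - 18*z*log(2) - 15*z/2 + 15*z*log(7)/2


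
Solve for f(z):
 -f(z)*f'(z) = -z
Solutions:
 f(z) = -sqrt(C1 + z^2)
 f(z) = sqrt(C1 + z^2)


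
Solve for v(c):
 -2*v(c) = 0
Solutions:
 v(c) = 0


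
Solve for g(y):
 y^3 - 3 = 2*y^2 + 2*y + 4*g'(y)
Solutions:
 g(y) = C1 + y^4/16 - y^3/6 - y^2/4 - 3*y/4


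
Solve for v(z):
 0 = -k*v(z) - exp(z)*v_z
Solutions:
 v(z) = C1*exp(k*exp(-z))


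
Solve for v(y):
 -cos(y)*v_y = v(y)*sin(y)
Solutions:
 v(y) = C1*cos(y)


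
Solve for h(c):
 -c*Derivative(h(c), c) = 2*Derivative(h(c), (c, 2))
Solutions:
 h(c) = C1 + C2*erf(c/2)


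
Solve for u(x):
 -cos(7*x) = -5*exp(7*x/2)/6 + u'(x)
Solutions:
 u(x) = C1 + 5*exp(7*x/2)/21 - sin(7*x)/7


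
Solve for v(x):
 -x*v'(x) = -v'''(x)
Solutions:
 v(x) = C1 + Integral(C2*airyai(x) + C3*airybi(x), x)


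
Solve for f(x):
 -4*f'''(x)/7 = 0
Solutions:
 f(x) = C1 + C2*x + C3*x^2


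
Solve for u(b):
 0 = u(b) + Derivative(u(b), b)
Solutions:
 u(b) = C1*exp(-b)


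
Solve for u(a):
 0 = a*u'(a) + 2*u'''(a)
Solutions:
 u(a) = C1 + Integral(C2*airyai(-2^(2/3)*a/2) + C3*airybi(-2^(2/3)*a/2), a)


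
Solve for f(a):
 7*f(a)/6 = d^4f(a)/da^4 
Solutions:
 f(a) = C1*exp(-6^(3/4)*7^(1/4)*a/6) + C2*exp(6^(3/4)*7^(1/4)*a/6) + C3*sin(6^(3/4)*7^(1/4)*a/6) + C4*cos(6^(3/4)*7^(1/4)*a/6)


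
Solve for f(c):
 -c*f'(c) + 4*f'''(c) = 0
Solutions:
 f(c) = C1 + Integral(C2*airyai(2^(1/3)*c/2) + C3*airybi(2^(1/3)*c/2), c)


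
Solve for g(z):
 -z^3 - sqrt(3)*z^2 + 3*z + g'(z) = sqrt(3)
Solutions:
 g(z) = C1 + z^4/4 + sqrt(3)*z^3/3 - 3*z^2/2 + sqrt(3)*z


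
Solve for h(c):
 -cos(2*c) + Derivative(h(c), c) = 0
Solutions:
 h(c) = C1 + sin(2*c)/2


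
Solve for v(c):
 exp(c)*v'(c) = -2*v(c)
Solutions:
 v(c) = C1*exp(2*exp(-c))


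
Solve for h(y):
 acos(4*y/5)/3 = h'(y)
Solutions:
 h(y) = C1 + y*acos(4*y/5)/3 - sqrt(25 - 16*y^2)/12


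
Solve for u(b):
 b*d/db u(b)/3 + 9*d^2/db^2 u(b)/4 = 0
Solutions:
 u(b) = C1 + C2*erf(sqrt(6)*b/9)


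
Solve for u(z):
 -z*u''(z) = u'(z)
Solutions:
 u(z) = C1 + C2*log(z)


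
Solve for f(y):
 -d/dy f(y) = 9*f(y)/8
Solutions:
 f(y) = C1*exp(-9*y/8)


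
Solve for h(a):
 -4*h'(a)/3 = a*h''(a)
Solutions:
 h(a) = C1 + C2/a^(1/3)


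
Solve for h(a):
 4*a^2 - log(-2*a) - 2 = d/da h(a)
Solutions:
 h(a) = C1 + 4*a^3/3 - a*log(-a) + a*(-1 - log(2))


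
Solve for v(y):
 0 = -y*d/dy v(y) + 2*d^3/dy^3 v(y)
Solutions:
 v(y) = C1 + Integral(C2*airyai(2^(2/3)*y/2) + C3*airybi(2^(2/3)*y/2), y)


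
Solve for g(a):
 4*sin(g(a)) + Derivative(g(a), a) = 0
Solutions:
 g(a) = -acos((-C1 - exp(8*a))/(C1 - exp(8*a))) + 2*pi
 g(a) = acos((-C1 - exp(8*a))/(C1 - exp(8*a)))


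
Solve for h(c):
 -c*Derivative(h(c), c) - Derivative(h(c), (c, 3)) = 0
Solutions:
 h(c) = C1 + Integral(C2*airyai(-c) + C3*airybi(-c), c)


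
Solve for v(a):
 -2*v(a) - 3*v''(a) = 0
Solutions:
 v(a) = C1*sin(sqrt(6)*a/3) + C2*cos(sqrt(6)*a/3)


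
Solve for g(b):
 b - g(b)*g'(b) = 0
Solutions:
 g(b) = -sqrt(C1 + b^2)
 g(b) = sqrt(C1 + b^2)


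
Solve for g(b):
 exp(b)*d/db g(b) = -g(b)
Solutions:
 g(b) = C1*exp(exp(-b))


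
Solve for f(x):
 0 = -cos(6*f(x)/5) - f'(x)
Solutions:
 x - 5*log(sin(6*f(x)/5) - 1)/12 + 5*log(sin(6*f(x)/5) + 1)/12 = C1


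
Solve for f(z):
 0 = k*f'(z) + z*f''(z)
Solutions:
 f(z) = C1 + z^(1 - re(k))*(C2*sin(log(z)*Abs(im(k))) + C3*cos(log(z)*im(k)))


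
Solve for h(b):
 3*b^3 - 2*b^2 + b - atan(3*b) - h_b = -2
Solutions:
 h(b) = C1 + 3*b^4/4 - 2*b^3/3 + b^2/2 - b*atan(3*b) + 2*b + log(9*b^2 + 1)/6


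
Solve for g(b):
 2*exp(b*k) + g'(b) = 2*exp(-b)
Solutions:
 g(b) = C1 - 2*exp(-b) - 2*exp(b*k)/k


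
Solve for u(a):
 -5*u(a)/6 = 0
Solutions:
 u(a) = 0


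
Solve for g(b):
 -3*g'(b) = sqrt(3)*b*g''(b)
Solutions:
 g(b) = C1 + C2*b^(1 - sqrt(3))


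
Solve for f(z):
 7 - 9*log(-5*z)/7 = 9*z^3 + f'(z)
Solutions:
 f(z) = C1 - 9*z^4/4 - 9*z*log(-z)/7 + z*(58 - 9*log(5))/7


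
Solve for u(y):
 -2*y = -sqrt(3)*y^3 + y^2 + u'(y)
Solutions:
 u(y) = C1 + sqrt(3)*y^4/4 - y^3/3 - y^2


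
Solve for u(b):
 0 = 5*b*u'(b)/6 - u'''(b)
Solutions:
 u(b) = C1 + Integral(C2*airyai(5^(1/3)*6^(2/3)*b/6) + C3*airybi(5^(1/3)*6^(2/3)*b/6), b)


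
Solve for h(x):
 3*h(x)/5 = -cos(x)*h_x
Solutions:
 h(x) = C1*(sin(x) - 1)^(3/10)/(sin(x) + 1)^(3/10)


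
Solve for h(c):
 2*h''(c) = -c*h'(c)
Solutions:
 h(c) = C1 + C2*erf(c/2)


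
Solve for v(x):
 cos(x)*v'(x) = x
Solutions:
 v(x) = C1 + Integral(x/cos(x), x)


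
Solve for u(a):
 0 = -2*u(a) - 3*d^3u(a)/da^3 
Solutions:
 u(a) = C3*exp(-2^(1/3)*3^(2/3)*a/3) + (C1*sin(2^(1/3)*3^(1/6)*a/2) + C2*cos(2^(1/3)*3^(1/6)*a/2))*exp(2^(1/3)*3^(2/3)*a/6)


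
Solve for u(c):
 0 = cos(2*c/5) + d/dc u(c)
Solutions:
 u(c) = C1 - 5*sin(2*c/5)/2


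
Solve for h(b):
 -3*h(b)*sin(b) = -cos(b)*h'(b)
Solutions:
 h(b) = C1/cos(b)^3


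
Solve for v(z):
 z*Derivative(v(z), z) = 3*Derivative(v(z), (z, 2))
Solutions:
 v(z) = C1 + C2*erfi(sqrt(6)*z/6)


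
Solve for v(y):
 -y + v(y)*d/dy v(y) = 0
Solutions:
 v(y) = -sqrt(C1 + y^2)
 v(y) = sqrt(C1 + y^2)


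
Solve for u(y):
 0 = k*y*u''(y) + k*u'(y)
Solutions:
 u(y) = C1 + C2*log(y)


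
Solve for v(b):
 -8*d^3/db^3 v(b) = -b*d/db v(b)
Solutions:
 v(b) = C1 + Integral(C2*airyai(b/2) + C3*airybi(b/2), b)


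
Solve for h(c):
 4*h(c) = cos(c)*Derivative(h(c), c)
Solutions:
 h(c) = C1*(sin(c)^2 + 2*sin(c) + 1)/(sin(c)^2 - 2*sin(c) + 1)


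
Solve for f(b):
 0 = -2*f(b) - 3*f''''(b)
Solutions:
 f(b) = (C1*sin(6^(3/4)*b/6) + C2*cos(6^(3/4)*b/6))*exp(-6^(3/4)*b/6) + (C3*sin(6^(3/4)*b/6) + C4*cos(6^(3/4)*b/6))*exp(6^(3/4)*b/6)


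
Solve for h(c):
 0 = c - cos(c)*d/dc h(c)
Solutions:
 h(c) = C1 + Integral(c/cos(c), c)


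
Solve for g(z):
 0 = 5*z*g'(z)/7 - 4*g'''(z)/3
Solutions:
 g(z) = C1 + Integral(C2*airyai(1470^(1/3)*z/14) + C3*airybi(1470^(1/3)*z/14), z)


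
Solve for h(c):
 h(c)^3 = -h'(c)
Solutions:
 h(c) = -sqrt(2)*sqrt(-1/(C1 - c))/2
 h(c) = sqrt(2)*sqrt(-1/(C1 - c))/2


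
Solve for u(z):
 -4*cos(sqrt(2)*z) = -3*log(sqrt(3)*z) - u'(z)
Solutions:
 u(z) = C1 - 3*z*log(z) - 3*z*log(3)/2 + 3*z + 2*sqrt(2)*sin(sqrt(2)*z)


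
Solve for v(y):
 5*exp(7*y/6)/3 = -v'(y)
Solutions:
 v(y) = C1 - 10*exp(7*y/6)/7


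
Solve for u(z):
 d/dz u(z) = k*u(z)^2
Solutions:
 u(z) = -1/(C1 + k*z)


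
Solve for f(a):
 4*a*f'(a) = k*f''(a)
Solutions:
 f(a) = C1 + C2*erf(sqrt(2)*a*sqrt(-1/k))/sqrt(-1/k)


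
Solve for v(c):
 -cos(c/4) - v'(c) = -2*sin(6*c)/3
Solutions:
 v(c) = C1 - 4*sin(c/4) - cos(6*c)/9


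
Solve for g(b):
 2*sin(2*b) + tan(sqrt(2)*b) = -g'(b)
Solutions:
 g(b) = C1 + sqrt(2)*log(cos(sqrt(2)*b))/2 + cos(2*b)


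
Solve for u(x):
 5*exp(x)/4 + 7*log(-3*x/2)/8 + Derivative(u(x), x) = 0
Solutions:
 u(x) = C1 - 7*x*log(-x)/8 + 7*x*(-log(3) + log(2) + 1)/8 - 5*exp(x)/4


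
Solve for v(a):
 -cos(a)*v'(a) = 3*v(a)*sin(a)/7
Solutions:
 v(a) = C1*cos(a)^(3/7)


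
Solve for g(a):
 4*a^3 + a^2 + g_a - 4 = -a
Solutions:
 g(a) = C1 - a^4 - a^3/3 - a^2/2 + 4*a


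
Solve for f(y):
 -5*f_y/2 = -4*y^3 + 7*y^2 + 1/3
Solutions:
 f(y) = C1 + 2*y^4/5 - 14*y^3/15 - 2*y/15


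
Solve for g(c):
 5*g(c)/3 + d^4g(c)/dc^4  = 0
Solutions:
 g(c) = (C1*sin(sqrt(2)*3^(3/4)*5^(1/4)*c/6) + C2*cos(sqrt(2)*3^(3/4)*5^(1/4)*c/6))*exp(-sqrt(2)*3^(3/4)*5^(1/4)*c/6) + (C3*sin(sqrt(2)*3^(3/4)*5^(1/4)*c/6) + C4*cos(sqrt(2)*3^(3/4)*5^(1/4)*c/6))*exp(sqrt(2)*3^(3/4)*5^(1/4)*c/6)


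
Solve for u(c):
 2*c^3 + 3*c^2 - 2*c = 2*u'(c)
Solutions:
 u(c) = C1 + c^4/4 + c^3/2 - c^2/2


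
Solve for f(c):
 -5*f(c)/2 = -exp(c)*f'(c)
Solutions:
 f(c) = C1*exp(-5*exp(-c)/2)


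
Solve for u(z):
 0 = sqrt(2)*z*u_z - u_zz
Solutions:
 u(z) = C1 + C2*erfi(2^(3/4)*z/2)


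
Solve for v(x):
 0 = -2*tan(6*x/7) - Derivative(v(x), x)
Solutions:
 v(x) = C1 + 7*log(cos(6*x/7))/3


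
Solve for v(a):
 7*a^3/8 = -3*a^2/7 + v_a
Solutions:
 v(a) = C1 + 7*a^4/32 + a^3/7


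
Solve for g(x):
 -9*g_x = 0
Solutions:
 g(x) = C1


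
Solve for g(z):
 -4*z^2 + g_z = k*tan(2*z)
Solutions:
 g(z) = C1 - k*log(cos(2*z))/2 + 4*z^3/3


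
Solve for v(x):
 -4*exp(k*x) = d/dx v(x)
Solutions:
 v(x) = C1 - 4*exp(k*x)/k


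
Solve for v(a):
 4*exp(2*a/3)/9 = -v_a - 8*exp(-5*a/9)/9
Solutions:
 v(a) = C1 - 2*exp(2*a/3)/3 + 8*exp(-5*a/9)/5


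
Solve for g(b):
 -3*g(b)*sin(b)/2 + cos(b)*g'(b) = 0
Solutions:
 g(b) = C1/cos(b)^(3/2)


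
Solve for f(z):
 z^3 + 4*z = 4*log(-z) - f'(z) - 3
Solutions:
 f(z) = C1 - z^4/4 - 2*z^2 + 4*z*log(-z) - 7*z


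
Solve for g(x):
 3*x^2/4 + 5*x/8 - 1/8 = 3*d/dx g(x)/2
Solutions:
 g(x) = C1 + x^3/6 + 5*x^2/24 - x/12


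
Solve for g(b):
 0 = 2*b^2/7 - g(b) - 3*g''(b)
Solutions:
 g(b) = C1*sin(sqrt(3)*b/3) + C2*cos(sqrt(3)*b/3) + 2*b^2/7 - 12/7


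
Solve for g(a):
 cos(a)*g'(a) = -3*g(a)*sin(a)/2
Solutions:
 g(a) = C1*cos(a)^(3/2)


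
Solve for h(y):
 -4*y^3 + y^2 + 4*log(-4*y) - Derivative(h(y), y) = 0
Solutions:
 h(y) = C1 - y^4 + y^3/3 + 4*y*log(-y) + 4*y*(-1 + 2*log(2))


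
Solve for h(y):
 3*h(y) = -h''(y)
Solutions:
 h(y) = C1*sin(sqrt(3)*y) + C2*cos(sqrt(3)*y)


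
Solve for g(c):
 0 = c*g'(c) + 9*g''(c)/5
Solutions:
 g(c) = C1 + C2*erf(sqrt(10)*c/6)


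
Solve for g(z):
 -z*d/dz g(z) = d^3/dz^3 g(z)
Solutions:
 g(z) = C1 + Integral(C2*airyai(-z) + C3*airybi(-z), z)


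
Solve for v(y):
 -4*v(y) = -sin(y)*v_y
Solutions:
 v(y) = C1*(cos(y)^2 - 2*cos(y) + 1)/(cos(y)^2 + 2*cos(y) + 1)


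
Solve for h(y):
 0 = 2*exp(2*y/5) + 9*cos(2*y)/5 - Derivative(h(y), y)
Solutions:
 h(y) = C1 + 5*exp(2*y/5) + 9*sin(2*y)/10


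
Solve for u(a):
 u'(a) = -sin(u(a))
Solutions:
 u(a) = -acos((-C1 - exp(2*a))/(C1 - exp(2*a))) + 2*pi
 u(a) = acos((-C1 - exp(2*a))/(C1 - exp(2*a)))


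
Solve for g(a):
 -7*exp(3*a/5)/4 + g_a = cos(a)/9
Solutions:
 g(a) = C1 + 35*exp(3*a/5)/12 + sin(a)/9


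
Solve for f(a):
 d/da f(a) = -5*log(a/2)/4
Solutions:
 f(a) = C1 - 5*a*log(a)/4 + 5*a*log(2)/4 + 5*a/4


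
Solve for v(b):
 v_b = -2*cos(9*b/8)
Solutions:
 v(b) = C1 - 16*sin(9*b/8)/9


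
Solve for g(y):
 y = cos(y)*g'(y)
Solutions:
 g(y) = C1 + Integral(y/cos(y), y)


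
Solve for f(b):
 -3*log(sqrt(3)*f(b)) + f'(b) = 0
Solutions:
 -2*Integral(1/(2*log(_y) + log(3)), (_y, f(b)))/3 = C1 - b


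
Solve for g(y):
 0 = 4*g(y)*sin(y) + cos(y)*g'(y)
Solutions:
 g(y) = C1*cos(y)^4


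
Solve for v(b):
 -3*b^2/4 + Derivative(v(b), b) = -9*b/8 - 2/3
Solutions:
 v(b) = C1 + b^3/4 - 9*b^2/16 - 2*b/3


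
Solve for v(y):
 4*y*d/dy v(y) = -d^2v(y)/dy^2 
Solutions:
 v(y) = C1 + C2*erf(sqrt(2)*y)


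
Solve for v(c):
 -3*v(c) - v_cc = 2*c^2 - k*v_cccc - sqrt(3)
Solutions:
 v(c) = C1*exp(-sqrt(2)*c*sqrt((1 - sqrt(12*k + 1))/k)/2) + C2*exp(sqrt(2)*c*sqrt((1 - sqrt(12*k + 1))/k)/2) + C3*exp(-sqrt(2)*c*sqrt((sqrt(12*k + 1) + 1)/k)/2) + C4*exp(sqrt(2)*c*sqrt((sqrt(12*k + 1) + 1)/k)/2) - 2*c^2/3 + 4/9 + sqrt(3)/3


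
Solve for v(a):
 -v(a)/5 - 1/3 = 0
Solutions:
 v(a) = -5/3


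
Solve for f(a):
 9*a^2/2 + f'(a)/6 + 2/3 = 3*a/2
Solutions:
 f(a) = C1 - 9*a^3 + 9*a^2/2 - 4*a


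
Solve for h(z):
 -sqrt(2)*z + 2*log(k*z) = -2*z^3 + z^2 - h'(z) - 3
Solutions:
 h(z) = C1 - z^4/2 + z^3/3 + sqrt(2)*z^2/2 - 2*z*log(k*z) - z


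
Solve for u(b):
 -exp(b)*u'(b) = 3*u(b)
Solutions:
 u(b) = C1*exp(3*exp(-b))


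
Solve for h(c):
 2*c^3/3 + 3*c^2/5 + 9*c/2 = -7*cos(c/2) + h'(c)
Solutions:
 h(c) = C1 + c^4/6 + c^3/5 + 9*c^2/4 + 14*sin(c/2)


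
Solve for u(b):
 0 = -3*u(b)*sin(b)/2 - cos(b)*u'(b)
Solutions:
 u(b) = C1*cos(b)^(3/2)


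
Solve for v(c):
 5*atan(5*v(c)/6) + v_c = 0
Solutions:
 Integral(1/atan(5*_y/6), (_y, v(c))) = C1 - 5*c


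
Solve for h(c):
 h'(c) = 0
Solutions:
 h(c) = C1


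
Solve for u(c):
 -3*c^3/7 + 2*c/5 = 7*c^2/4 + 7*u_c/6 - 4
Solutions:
 u(c) = C1 - 9*c^4/98 - c^3/2 + 6*c^2/35 + 24*c/7


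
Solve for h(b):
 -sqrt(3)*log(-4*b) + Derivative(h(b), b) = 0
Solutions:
 h(b) = C1 + sqrt(3)*b*log(-b) + sqrt(3)*b*(-1 + 2*log(2))


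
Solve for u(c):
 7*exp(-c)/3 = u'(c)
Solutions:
 u(c) = C1 - 7*exp(-c)/3


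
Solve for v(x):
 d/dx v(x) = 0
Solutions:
 v(x) = C1


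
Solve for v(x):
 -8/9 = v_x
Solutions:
 v(x) = C1 - 8*x/9


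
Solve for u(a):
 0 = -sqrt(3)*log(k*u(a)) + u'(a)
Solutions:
 li(k*u(a))/k = C1 + sqrt(3)*a


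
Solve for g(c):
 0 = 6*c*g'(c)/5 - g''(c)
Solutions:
 g(c) = C1 + C2*erfi(sqrt(15)*c/5)


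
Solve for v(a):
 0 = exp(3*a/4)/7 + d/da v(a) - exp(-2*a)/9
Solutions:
 v(a) = C1 - 4*exp(3*a/4)/21 - exp(-2*a)/18


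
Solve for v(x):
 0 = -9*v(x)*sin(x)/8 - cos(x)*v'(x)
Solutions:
 v(x) = C1*cos(x)^(9/8)


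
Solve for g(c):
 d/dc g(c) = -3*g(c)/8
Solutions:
 g(c) = C1*exp(-3*c/8)


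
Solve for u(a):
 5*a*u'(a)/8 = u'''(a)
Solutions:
 u(a) = C1 + Integral(C2*airyai(5^(1/3)*a/2) + C3*airybi(5^(1/3)*a/2), a)


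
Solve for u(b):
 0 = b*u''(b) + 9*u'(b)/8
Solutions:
 u(b) = C1 + C2/b^(1/8)


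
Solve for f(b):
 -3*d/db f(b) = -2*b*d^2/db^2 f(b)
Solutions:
 f(b) = C1 + C2*b^(5/2)


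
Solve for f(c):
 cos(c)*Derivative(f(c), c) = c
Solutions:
 f(c) = C1 + Integral(c/cos(c), c)


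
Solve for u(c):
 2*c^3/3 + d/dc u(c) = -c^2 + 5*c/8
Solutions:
 u(c) = C1 - c^4/6 - c^3/3 + 5*c^2/16


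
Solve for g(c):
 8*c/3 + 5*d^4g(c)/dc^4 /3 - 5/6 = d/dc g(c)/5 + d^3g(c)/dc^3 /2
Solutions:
 g(c) = C1 + C2*exp(c*(-(2*sqrt(930) + 61)^(1/3) - 1/(2*sqrt(930) + 61)^(1/3) + 2)/20)*sin(sqrt(3)*c*(-(2*sqrt(930) + 61)^(1/3) + (2*sqrt(930) + 61)^(-1/3))/20) + C3*exp(c*(-(2*sqrt(930) + 61)^(1/3) - 1/(2*sqrt(930) + 61)^(1/3) + 2)/20)*cos(sqrt(3)*c*(-(2*sqrt(930) + 61)^(1/3) + (2*sqrt(930) + 61)^(-1/3))/20) + C4*exp(c*((2*sqrt(930) + 61)^(-1/3) + 1 + (2*sqrt(930) + 61)^(1/3))/10) + 20*c^2/3 - 25*c/6


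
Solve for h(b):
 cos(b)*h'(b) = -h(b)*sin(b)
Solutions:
 h(b) = C1*cos(b)


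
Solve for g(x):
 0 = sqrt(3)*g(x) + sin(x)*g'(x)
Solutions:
 g(x) = C1*(cos(x) + 1)^(sqrt(3)/2)/(cos(x) - 1)^(sqrt(3)/2)


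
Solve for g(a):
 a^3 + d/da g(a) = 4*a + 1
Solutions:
 g(a) = C1 - a^4/4 + 2*a^2 + a


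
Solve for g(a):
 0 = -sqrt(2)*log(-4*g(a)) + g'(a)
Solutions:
 -sqrt(2)*Integral(1/(log(-_y) + 2*log(2)), (_y, g(a)))/2 = C1 - a


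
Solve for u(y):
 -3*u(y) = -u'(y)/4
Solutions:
 u(y) = C1*exp(12*y)


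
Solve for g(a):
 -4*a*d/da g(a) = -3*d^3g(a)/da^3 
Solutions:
 g(a) = C1 + Integral(C2*airyai(6^(2/3)*a/3) + C3*airybi(6^(2/3)*a/3), a)


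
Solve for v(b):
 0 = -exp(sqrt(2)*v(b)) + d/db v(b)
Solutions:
 v(b) = sqrt(2)*(2*log(-1/(C1 + b)) - log(2))/4


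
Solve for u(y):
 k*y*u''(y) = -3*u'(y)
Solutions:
 u(y) = C1 + y^(((re(k) - 3)*re(k) + im(k)^2)/(re(k)^2 + im(k)^2))*(C2*sin(3*log(y)*Abs(im(k))/(re(k)^2 + im(k)^2)) + C3*cos(3*log(y)*im(k)/(re(k)^2 + im(k)^2)))


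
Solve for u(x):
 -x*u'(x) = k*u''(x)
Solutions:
 u(x) = C1 + C2*sqrt(k)*erf(sqrt(2)*x*sqrt(1/k)/2)


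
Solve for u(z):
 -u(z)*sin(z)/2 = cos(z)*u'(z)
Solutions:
 u(z) = C1*sqrt(cos(z))


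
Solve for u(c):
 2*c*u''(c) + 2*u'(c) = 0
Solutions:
 u(c) = C1 + C2*log(c)


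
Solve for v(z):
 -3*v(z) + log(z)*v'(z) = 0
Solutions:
 v(z) = C1*exp(3*li(z))


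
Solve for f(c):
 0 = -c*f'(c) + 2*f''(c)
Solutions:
 f(c) = C1 + C2*erfi(c/2)


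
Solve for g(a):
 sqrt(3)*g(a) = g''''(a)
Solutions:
 g(a) = C1*exp(-3^(1/8)*a) + C2*exp(3^(1/8)*a) + C3*sin(3^(1/8)*a) + C4*cos(3^(1/8)*a)


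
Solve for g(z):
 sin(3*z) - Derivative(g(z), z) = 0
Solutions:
 g(z) = C1 - cos(3*z)/3


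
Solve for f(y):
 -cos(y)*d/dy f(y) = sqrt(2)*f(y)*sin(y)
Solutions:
 f(y) = C1*cos(y)^(sqrt(2))


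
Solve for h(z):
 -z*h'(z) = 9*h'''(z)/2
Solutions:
 h(z) = C1 + Integral(C2*airyai(-6^(1/3)*z/3) + C3*airybi(-6^(1/3)*z/3), z)


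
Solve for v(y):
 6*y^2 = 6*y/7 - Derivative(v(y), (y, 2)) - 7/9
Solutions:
 v(y) = C1 + C2*y - y^4/2 + y^3/7 - 7*y^2/18


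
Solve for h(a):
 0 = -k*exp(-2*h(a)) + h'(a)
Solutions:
 h(a) = log(-sqrt(C1 + 2*a*k))
 h(a) = log(C1 + 2*a*k)/2


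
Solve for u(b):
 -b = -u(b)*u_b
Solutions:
 u(b) = -sqrt(C1 + b^2)
 u(b) = sqrt(C1 + b^2)


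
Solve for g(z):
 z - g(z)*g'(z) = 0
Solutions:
 g(z) = -sqrt(C1 + z^2)
 g(z) = sqrt(C1 + z^2)


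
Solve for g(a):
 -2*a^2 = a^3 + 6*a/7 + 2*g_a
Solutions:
 g(a) = C1 - a^4/8 - a^3/3 - 3*a^2/14


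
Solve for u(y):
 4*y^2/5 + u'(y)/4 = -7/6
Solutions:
 u(y) = C1 - 16*y^3/15 - 14*y/3


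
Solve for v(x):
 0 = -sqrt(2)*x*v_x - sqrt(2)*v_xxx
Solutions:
 v(x) = C1 + Integral(C2*airyai(-x) + C3*airybi(-x), x)


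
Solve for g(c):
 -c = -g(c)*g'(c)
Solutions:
 g(c) = -sqrt(C1 + c^2)
 g(c) = sqrt(C1 + c^2)


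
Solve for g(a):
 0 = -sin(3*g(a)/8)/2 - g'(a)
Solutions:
 a/2 + 4*log(cos(3*g(a)/8) - 1)/3 - 4*log(cos(3*g(a)/8) + 1)/3 = C1


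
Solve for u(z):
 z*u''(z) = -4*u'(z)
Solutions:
 u(z) = C1 + C2/z^3


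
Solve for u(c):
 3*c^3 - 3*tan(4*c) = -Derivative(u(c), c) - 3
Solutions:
 u(c) = C1 - 3*c^4/4 - 3*c - 3*log(cos(4*c))/4


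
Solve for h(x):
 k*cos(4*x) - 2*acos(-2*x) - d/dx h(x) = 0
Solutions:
 h(x) = C1 + k*sin(4*x)/4 - 2*x*acos(-2*x) - sqrt(1 - 4*x^2)


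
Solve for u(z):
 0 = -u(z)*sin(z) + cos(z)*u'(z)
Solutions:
 u(z) = C1/cos(z)


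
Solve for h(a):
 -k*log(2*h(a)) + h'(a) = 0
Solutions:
 Integral(1/(log(_y) + log(2)), (_y, h(a))) = C1 + a*k


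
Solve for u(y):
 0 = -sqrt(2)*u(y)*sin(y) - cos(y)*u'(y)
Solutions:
 u(y) = C1*cos(y)^(sqrt(2))


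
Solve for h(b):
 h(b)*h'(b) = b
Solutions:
 h(b) = -sqrt(C1 + b^2)
 h(b) = sqrt(C1 + b^2)


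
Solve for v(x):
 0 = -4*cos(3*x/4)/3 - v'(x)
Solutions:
 v(x) = C1 - 16*sin(3*x/4)/9


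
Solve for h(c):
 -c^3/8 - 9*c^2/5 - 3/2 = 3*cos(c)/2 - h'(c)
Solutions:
 h(c) = C1 + c^4/32 + 3*c^3/5 + 3*c/2 + 3*sin(c)/2
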